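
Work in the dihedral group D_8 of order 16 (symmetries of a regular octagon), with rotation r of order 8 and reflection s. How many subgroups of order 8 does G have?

|G| = 16 and 8 | 16, so subgroups of order 8 are possible by Lagrange.
The subgroups of order 8 are: {e, r, r^2, r^3, r^4, r^5, r^6, r^7}; {e, r^2, r^4, r^6, s, r^2s, r^4s, r^6s}; {e, r^2, r^4, r^6, rs, r^3s, r^5s, r^7s}.
So G has 3 subgroups of order 8.

3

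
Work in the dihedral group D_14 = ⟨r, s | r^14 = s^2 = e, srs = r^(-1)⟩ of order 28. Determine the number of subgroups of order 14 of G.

|G| = 28 and 14 | 28, so subgroups of order 14 are possible by Lagrange.
The subgroups of order 14 are: {e, r, r^2, r^3, r^4, r^5, r^6, r^7, r^8, r^9, r^10, r^11, r^12, r^13}; {e, r^2, r^4, r^6, r^8, r^10, r^12, s, r^2s, r^4s, r^6s, r^8s, r^10s, r^12s}; {e, r^2, r^4, r^6, r^8, r^10, r^12, rs, r^3s, r^5s, r^7s, r^9s, r^11s, r^13s}.
So G has 3 subgroups of order 14.

3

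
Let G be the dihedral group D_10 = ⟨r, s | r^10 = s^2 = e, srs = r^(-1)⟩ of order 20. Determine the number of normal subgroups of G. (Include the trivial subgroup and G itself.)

7

G has 22 subgroups. Checking conjugation-invariance by order — order 1: 1/1 normal; order 2: 1/11 normal; order 4: 0/5 normal; order 5: 1/1 normal; order 10: 3/3 normal; order 20: 1/1 normal.
Total normal subgroups: 7.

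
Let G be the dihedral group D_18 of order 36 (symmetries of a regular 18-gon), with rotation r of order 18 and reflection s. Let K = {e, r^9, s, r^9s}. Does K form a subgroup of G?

|K| = 4 divides |G| = 36, consistent with Lagrange.
K contains the identity, every element's inverse is in K, and K is closed under ·: it is a subgroup.

Yes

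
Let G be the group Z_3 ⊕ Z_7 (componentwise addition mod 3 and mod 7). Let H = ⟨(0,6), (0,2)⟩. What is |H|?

7

|⟨(0,6)⟩| = 7 and |⟨(0,2)⟩| = 7, so |H| is a multiple of lcm(7, 7) = 7 and divides |G| = 21.
Closing under the operation: H = {(0,0), (0,1), (0,2), (0,3), (0,4), (0,5), (0,6)}, so |H| = 7.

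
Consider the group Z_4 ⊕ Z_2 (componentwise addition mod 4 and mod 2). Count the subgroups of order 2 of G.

3

|G| = 8 and 2 | 8, so subgroups of order 2 are possible by Lagrange.
The subgroups of order 2 are: {(0,0), (0,1)}; {(0,0), (2,0)}; {(0,0), (2,1)}.
So G has 3 subgroups of order 2.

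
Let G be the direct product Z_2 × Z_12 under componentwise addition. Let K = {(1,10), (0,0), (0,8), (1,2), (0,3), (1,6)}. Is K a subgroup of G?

(0,8) ∈ K but its inverse (0,4) ∉ K, so K is not a subgroup.

No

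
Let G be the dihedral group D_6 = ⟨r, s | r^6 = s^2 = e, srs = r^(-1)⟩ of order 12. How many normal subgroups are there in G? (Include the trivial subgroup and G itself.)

7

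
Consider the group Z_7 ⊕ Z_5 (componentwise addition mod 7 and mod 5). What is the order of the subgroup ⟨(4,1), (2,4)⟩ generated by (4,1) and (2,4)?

|⟨(4,1)⟩| = 35 and |⟨(2,4)⟩| = 35, so |H| is a multiple of lcm(35, 35) = 35 and divides |G| = 35.
Closing {(4,1), (2,4)} under the group operation gives all of G, so |H| = 35.

35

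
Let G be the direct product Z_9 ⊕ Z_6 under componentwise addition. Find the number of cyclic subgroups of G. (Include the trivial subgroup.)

16

A cyclic subgroup of order d is generated by each of its φ(d) elements of order d, so the cyclic subgroups of order d number (#elements of order d)/φ(d).
Cyclic subgroups by order — order 1: 1; order 2: 1; order 3: 4; order 6: 4; order 9: 3; order 18: 3.
Total: 16.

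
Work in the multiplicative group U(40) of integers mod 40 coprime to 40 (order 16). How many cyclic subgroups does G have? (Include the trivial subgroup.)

12

Each element a generates a cyclic subgroup ⟨a⟩; distinct elements may generate the same one (a cyclic group of order d has φ(d) generators).
Cyclic subgroups by order — order 1: 1; order 2: 7; order 4: 4.
Total: 12.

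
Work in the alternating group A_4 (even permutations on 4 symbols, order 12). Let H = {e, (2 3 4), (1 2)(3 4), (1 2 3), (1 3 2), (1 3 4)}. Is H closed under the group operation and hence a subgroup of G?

No

(1 3 4) ∈ H but its inverse (1 4 3) ∉ H, so H is not a subgroup.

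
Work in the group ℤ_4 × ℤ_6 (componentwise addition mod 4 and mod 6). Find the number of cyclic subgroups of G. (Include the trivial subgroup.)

A cyclic subgroup of order d is generated by each of its φ(d) elements of order d, so the cyclic subgroups of order d number (#elements of order d)/φ(d).
Cyclic subgroups by order — order 1: 1; order 2: 3; order 3: 1; order 4: 2; order 6: 3; order 12: 2.
Total: 12.

12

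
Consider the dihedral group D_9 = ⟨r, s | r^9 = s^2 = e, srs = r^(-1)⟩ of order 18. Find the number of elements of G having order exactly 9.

The elements of order 9 are: r, r^2, r^4, r^5, r^7, r^8.
That's 6.

6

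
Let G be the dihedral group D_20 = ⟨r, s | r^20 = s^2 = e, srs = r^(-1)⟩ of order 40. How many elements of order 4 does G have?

2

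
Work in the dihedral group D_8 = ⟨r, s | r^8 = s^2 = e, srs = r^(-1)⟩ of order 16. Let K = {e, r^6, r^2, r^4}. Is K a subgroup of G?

|K| = 4 divides |G| = 16, consistent with Lagrange.
K contains the identity, every element's inverse is in K, and K is closed under ·: it is a subgroup.
In fact K = ⟨r^6⟩.

Yes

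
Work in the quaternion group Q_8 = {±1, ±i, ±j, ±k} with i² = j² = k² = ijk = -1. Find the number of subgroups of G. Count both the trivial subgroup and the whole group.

6

|G| = 8, so by Lagrange every subgroup order divides 8. Divisors: 1, 2, 4, 8.
Subgroups by order — order 1: 1; order 2: 1; order 4: 3; order 8: 1.
Total: 1 + 1 + 3 + 1 = 6.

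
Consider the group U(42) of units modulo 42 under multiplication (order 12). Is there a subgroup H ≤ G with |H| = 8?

No

8 does not divide |G| = 12, so by Lagrange no subgroup of order 8 exists.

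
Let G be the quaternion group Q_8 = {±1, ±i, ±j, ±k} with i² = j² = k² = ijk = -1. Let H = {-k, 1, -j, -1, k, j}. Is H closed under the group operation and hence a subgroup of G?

|H| = 6 does not divide |G| = 8, so by Lagrange H is not a subgroup.

No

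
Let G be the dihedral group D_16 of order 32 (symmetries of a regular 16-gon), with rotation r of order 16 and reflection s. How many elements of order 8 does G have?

The elements of order 8 are: r^2, r^6, r^10, r^14.
That's 4.

4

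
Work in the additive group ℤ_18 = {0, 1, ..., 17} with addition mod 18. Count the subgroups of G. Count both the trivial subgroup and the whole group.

A cyclic group of order 18 has exactly one subgroup for each divisor of 18.
Divisors of 18: 1, 2, 3, 6, 9, 18.
So ℤ_18 has 6 subgroups.

6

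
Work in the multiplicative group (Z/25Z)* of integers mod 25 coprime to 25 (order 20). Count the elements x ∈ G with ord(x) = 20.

The elements of order 20 are: 2, 3, 8, 12, 13, 17, 22, 23.
That's 8.

8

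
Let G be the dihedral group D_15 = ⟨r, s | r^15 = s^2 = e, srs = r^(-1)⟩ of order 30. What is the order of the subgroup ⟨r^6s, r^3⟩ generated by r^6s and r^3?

10

|⟨r^6s⟩| = 2 and |⟨r^3⟩| = 5, so |H| is a multiple of lcm(2, 5) = 10 and divides |G| = 30.
Closing under the operation: H = {e, r^3, r^6, r^9, r^12, s, r^3s, r^6s, r^9s, r^12s}, so |H| = 10.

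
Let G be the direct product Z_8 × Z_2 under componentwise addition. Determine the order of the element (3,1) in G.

8

The order of (3,1) in Z_8 × Z_2 is lcm(ord(3) in Z_8, ord(1) in Z_2).
ord(3) = 8 and ord(1) = 2, so |⟨(3,1)⟩| = lcm(8, 2) = 8.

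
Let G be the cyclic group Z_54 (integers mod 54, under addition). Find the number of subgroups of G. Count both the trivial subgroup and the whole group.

8

A cyclic group of order 54 has exactly one subgroup for each divisor of 54.
Divisors of 54: 1, 2, 3, 6, 9, 18, 27, 54.
So Z_54 has 8 subgroups.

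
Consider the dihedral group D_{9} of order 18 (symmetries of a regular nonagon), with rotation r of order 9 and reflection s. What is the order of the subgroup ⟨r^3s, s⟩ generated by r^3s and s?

6

|⟨r^3s⟩| = 2 and |⟨s⟩| = 2, so |H| is a multiple of lcm(2, 2) = 2 and divides |G| = 18.
Closing under the operation: H = {e, r^3, r^6, s, r^3s, r^6s}, so |H| = 6.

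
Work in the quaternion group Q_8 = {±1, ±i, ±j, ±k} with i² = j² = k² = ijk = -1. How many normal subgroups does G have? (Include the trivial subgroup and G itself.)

6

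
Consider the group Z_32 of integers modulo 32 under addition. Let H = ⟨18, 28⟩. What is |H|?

|⟨18⟩| = 16 and |⟨28⟩| = 8, so |H| is a multiple of lcm(16, 8) = 16 and divides |G| = 32.
Closing under the operation: H = {0, 2, 4, 6, 8, 10, 12, 14, 16, 18, 20, 22, 24, 26, 28, 30}, so |H| = 16.

16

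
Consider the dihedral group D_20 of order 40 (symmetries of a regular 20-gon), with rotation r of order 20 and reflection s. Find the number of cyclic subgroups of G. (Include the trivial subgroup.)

26

Each element a generates a cyclic subgroup ⟨a⟩; distinct elements may generate the same one (a cyclic group of order d has φ(d) generators).
Cyclic subgroups by order — order 1: 1; order 2: 21; order 4: 1; order 5: 1; order 10: 1; order 20: 1.
Total: 26.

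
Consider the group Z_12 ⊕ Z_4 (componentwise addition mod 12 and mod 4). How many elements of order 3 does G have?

An element (a,b) has order lcm(ord(a), ord(b)); count pairs with lcm equal to 3.
Enumerating gives 2 such elements.

2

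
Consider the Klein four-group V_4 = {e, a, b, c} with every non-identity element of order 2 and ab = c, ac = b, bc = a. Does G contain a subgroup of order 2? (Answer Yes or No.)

2 | 4. A subgroup of order 2 is {e, a}.

Yes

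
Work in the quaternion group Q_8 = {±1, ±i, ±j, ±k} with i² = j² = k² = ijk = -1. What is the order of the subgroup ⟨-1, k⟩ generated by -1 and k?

|⟨-1⟩| = 2 and |⟨k⟩| = 4, so |H| is a multiple of lcm(2, 4) = 4 and divides |G| = 8.
Closing under the operation: H = {1, -1, k, -k}, so |H| = 4.

4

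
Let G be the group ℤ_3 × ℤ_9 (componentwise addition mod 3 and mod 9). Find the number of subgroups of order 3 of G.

|G| = 27 and 3 | 27, so subgroups of order 3 are possible by Lagrange.
The subgroups of order 3 are: {(0,0), (0,3), (0,6)}; {(0,0), (1,0), (2,0)}; {(0,0), (1,3), (2,6)}; {(0,0), (1,6), (2,3)}.
So G has 4 subgroups of order 3.

4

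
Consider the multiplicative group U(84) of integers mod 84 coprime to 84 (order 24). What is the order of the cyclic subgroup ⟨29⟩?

2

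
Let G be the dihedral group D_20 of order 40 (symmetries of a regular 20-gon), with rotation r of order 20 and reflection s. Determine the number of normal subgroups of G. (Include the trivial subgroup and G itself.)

G has 48 subgroups. Checking conjugation-invariance by order — order 1: 1/1 normal; order 2: 1/21 normal; order 4: 1/11 normal; order 5: 1/1 normal; order 8: 0/5 normal; order 10: 1/5 normal; order 20: 3/3 normal; order 40: 1/1 normal.
Total normal subgroups: 9.

9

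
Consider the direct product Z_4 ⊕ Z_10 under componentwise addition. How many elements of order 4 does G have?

An element (a,b) has order lcm(ord(a), ord(b)); count pairs with lcm equal to 4.
Enumerating gives 4 such elements.

4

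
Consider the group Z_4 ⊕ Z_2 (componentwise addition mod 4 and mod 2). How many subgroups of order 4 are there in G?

3

|G| = 8 and 4 | 8, so subgroups of order 4 are possible by Lagrange.
The subgroups of order 4 are: {(0,0), (0,1), (2,0), (2,1)}; {(0,0), (1,0), (2,0), (3,0)}; {(0,0), (1,1), (2,0), (3,1)}.
So G has 3 subgroups of order 4.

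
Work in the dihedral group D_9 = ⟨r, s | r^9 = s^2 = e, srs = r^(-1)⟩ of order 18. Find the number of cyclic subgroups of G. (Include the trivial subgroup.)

12

Each element a generates a cyclic subgroup ⟨a⟩; distinct elements may generate the same one (a cyclic group of order d has φ(d) generators).
Cyclic subgroups by order — order 1: 1; order 2: 9; order 3: 1; order 9: 1.
Total: 12.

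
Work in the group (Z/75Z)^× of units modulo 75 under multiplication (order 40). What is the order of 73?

Compute successive powers of 73 mod 75: 73, 4, 67, 16, 43, 64, 22, 31, …; 73^20 ≡ 1 (mod 75).
So |⟨73⟩| = 20.

20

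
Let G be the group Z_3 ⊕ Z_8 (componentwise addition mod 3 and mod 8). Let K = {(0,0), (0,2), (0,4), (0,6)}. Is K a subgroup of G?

|K| = 4 divides |G| = 24, consistent with Lagrange.
K contains the identity, every element's inverse is in K, and K is closed under +: it is a subgroup.
In fact K = ⟨(0,2)⟩.

Yes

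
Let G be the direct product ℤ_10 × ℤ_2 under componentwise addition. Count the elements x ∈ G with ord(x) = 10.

An element (a,b) has order lcm(ord(a), ord(b)); count pairs with lcm equal to 10.
Enumerating gives 12 such elements.

12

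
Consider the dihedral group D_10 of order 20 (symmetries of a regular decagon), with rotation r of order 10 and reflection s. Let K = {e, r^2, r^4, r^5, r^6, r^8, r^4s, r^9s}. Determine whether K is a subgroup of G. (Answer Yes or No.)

No

|K| = 8 does not divide |G| = 20, so by Lagrange K is not a subgroup.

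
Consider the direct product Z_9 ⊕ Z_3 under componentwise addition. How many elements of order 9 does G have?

An element (a,b) has order lcm(ord(a), ord(b)); count pairs with lcm equal to 9.
Enumerating gives 18 such elements.

18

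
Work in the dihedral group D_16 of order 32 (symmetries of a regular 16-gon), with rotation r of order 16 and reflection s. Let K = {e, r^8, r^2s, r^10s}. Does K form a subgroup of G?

|K| = 4 divides |G| = 32, consistent with Lagrange.
K contains the identity, every element's inverse is in K, and K is closed under ·: it is a subgroup.

Yes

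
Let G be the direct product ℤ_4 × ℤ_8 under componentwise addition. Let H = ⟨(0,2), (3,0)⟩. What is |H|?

16

|⟨(0,2)⟩| = 4 and |⟨(3,0)⟩| = 4, so |H| is a multiple of lcm(4, 4) = 4 and divides |G| = 32.
Closing under the operation: H = {(0,0), (0,2), (0,4), (0,6), (1,0), (1,2), (1,4), (1,6), (2,0), (2,2), (2,4), (2,6), (3,0), (3,2), (3,4), (3,6)}, so |H| = 16.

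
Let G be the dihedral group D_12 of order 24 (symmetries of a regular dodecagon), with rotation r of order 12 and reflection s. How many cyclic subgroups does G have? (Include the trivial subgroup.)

Group the elements of G by the cyclic subgroup they generate; each cyclic subgroup of order d accounts for φ(d) elements.
Cyclic subgroups by order — order 1: 1; order 2: 13; order 3: 1; order 4: 1; order 6: 1; order 12: 1.
Total: 18.

18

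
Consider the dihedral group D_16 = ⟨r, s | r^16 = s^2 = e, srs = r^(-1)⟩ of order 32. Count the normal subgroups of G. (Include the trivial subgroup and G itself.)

G has 36 subgroups. Checking conjugation-invariance by order — order 1: 1/1 normal; order 2: 1/17 normal; order 4: 1/9 normal; order 8: 1/5 normal; order 16: 3/3 normal; order 32: 1/1 normal.
Total normal subgroups: 8.

8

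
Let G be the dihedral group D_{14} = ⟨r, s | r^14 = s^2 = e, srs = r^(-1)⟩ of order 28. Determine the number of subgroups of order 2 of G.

15

|G| = 28 and 2 | 28, so subgroups of order 2 are possible by Lagrange.
The subgroups of order 2 are: {e, r^10s}; {e, r^11s}; {e, r^12s}; {e, r^13s}; … (15 in all).
So G has 15 subgroups of order 2.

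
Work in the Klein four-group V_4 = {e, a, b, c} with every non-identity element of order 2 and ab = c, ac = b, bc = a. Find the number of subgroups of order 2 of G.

|G| = 4 and 2 | 4, so subgroups of order 2 are possible by Lagrange.
The subgroups of order 2 are: {e, a}; {e, b}; {e, c}.
So G has 3 subgroups of order 2.

3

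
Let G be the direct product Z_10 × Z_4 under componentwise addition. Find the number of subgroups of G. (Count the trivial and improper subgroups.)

|G| = 40, so by Lagrange every subgroup order divides 40. Divisors: 1, 2, 4, 5, 8, 10, 20, 40.
Subgroups by order — order 1: 1; order 2: 3; order 4: 3; order 5: 1; order 8: 1; order 10: 3; order 20: 3; order 40: 1.
Total: 1 + 3 + 3 + 1 + 1 + 3 + 3 + 1 = 16.

16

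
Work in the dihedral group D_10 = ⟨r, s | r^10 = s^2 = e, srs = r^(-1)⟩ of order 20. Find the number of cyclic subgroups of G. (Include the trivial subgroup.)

14

Each element a generates a cyclic subgroup ⟨a⟩; distinct elements may generate the same one (a cyclic group of order d has φ(d) generators).
Cyclic subgroups by order — order 1: 1; order 2: 11; order 5: 1; order 10: 1.
Total: 14.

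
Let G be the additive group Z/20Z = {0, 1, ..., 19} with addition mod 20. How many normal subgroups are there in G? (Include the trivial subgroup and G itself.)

G is abelian, so every subgroup is normal.
G has 6 subgroups in total, hence 6 normal subgroups.

6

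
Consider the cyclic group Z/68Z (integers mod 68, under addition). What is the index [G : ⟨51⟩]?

|⟨51⟩| = 4 and |G| = 68.
By Lagrange, [G : H] = |G|/|H| = 68/4 = 17.

17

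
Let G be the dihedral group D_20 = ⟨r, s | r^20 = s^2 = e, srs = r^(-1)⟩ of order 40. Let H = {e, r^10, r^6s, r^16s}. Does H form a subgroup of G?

|H| = 4 divides |G| = 40, consistent with Lagrange.
H contains the identity, every element's inverse is in H, and H is closed under ·: it is a subgroup.

Yes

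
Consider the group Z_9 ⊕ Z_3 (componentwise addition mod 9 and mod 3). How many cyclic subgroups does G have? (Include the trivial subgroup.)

Group the elements of G by the cyclic subgroup they generate; each cyclic subgroup of order d accounts for φ(d) elements.
Cyclic subgroups by order — order 1: 1; order 3: 4; order 9: 3.
Total: 8.

8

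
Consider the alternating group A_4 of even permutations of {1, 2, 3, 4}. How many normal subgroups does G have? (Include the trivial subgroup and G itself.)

G has 10 subgroups. Checking conjugation-invariance by order — order 1: 1/1 normal; order 2: 0/3 normal; order 3: 0/4 normal; order 4: 1/1 normal; order 12: 1/1 normal.
Total normal subgroups: 3.

3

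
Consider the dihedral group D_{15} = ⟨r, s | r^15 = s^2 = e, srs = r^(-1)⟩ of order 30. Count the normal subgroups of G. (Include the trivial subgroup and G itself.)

5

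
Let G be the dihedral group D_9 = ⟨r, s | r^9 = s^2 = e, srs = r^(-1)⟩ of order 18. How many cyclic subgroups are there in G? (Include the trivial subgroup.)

Group the elements of G by the cyclic subgroup they generate; each cyclic subgroup of order d accounts for φ(d) elements.
Cyclic subgroups by order — order 1: 1; order 2: 9; order 3: 1; order 9: 1.
Total: 12.

12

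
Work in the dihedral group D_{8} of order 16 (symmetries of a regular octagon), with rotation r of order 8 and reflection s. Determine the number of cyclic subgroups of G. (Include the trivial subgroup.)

Group the elements of G by the cyclic subgroup they generate; each cyclic subgroup of order d accounts for φ(d) elements.
Cyclic subgroups by order — order 1: 1; order 2: 9; order 4: 1; order 8: 1.
Total: 12.

12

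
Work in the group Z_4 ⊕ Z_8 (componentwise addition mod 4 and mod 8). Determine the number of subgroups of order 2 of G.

|G| = 32 and 2 | 32, so subgroups of order 2 are possible by Lagrange.
The subgroups of order 2 are: {(0,0), (0,4)}; {(0,0), (2,0)}; {(0,0), (2,4)}.
So G has 3 subgroups of order 2.

3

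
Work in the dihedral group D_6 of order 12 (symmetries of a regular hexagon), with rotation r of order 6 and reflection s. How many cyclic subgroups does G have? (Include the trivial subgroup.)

A cyclic subgroup of order d is generated by each of its φ(d) elements of order d, so the cyclic subgroups of order d number (#elements of order d)/φ(d).
Cyclic subgroups by order — order 1: 1; order 2: 7; order 3: 1; order 6: 1.
Total: 10.

10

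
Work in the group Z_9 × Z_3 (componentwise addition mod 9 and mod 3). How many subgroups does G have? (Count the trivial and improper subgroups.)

10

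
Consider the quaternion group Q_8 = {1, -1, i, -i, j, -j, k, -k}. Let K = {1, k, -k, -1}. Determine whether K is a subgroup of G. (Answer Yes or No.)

Yes

|K| = 4 divides |G| = 8, consistent with Lagrange.
K contains the identity, every element's inverse is in K, and K is closed under ·: it is a subgroup.
In fact K = ⟨-k⟩.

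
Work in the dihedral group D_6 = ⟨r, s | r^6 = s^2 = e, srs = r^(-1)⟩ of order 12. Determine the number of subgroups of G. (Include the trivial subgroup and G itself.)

16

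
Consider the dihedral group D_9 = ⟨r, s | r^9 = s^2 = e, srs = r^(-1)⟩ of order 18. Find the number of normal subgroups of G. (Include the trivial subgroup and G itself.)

4

G has 16 subgroups. Checking conjugation-invariance by order — order 1: 1/1 normal; order 2: 0/9 normal; order 3: 1/1 normal; order 6: 0/3 normal; order 9: 1/1 normal; order 18: 1/1 normal.
Total normal subgroups: 4.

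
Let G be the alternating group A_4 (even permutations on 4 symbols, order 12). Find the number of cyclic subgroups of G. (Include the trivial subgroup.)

A cyclic subgroup of order d is generated by each of its φ(d) elements of order d, so the cyclic subgroups of order d number (#elements of order d)/φ(d).
Cyclic subgroups by order — order 1: 1; order 2: 3; order 3: 4.
Total: 8.

8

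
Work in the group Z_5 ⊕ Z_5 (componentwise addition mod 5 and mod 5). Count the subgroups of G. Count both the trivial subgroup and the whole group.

|G| = 25, so by Lagrange every subgroup order divides 25. Divisors: 1, 5, 25.
Subgroups by order — order 1: 1; order 5: 6; order 25: 1.
Total: 1 + 6 + 1 = 8.

8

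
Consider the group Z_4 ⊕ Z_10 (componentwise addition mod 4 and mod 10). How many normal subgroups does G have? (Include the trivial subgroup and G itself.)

16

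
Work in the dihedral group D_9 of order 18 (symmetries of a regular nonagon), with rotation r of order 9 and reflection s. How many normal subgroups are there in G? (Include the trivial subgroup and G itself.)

G has 16 subgroups. Checking conjugation-invariance by order — order 1: 1/1 normal; order 2: 0/9 normal; order 3: 1/1 normal; order 6: 0/3 normal; order 9: 1/1 normal; order 18: 1/1 normal.
Total normal subgroups: 4.

4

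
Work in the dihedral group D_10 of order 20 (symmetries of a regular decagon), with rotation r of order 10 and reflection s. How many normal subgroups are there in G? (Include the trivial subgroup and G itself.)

G has 22 subgroups. Checking conjugation-invariance by order — order 1: 1/1 normal; order 2: 1/11 normal; order 4: 0/5 normal; order 5: 1/1 normal; order 10: 3/3 normal; order 20: 1/1 normal.
Total normal subgroups: 7.

7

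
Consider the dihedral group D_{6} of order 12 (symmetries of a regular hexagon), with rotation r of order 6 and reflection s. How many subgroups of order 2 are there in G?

7

|G| = 12 and 2 | 12, so subgroups of order 2 are possible by Lagrange.
The subgroups of order 2 are: {e, r^2s}; {e, r^3}; {e, r^3s}; {e, r^4s}; … (7 in all).
So G has 7 subgroups of order 2.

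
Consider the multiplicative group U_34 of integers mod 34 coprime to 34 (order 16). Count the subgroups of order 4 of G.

1

|G| = 16 and 4 | 16, so subgroups of order 4 are possible by Lagrange.
The subgroups of order 4 are: {1, 13, 21, 33}.
So G has 1 subgroup of order 4.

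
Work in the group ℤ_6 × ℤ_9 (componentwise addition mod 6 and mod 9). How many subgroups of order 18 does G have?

|G| = 54 and 18 | 54, so subgroups of order 18 are possible by Lagrange.
The subgroups of order 18 are: {(0,0), (0,1), (0,2), (0,3), (0,4), (0,5), (0,6), (0,7), (0,8), (3,0), (3,1), (3,2), (3,3), (3,4), (3,5), (3,6), (3,7), (3,8)}; {(0,0), (0,3), (0,6), (1,0), (1,3), (1,6), (2,0), (2,3), (2,6), (3,0), (3,3), (3,6), (4,0), (4,3), (4,6), (5,0), (5,3), (5,6)}; {(0,0), (0,3), (0,6), (1,1), (1,4), (1,7), (2,2), (2,5), (2,8), (3,0), (3,3), (3,6), (4,1), (4,4), (4,7), (5,2), (5,5), (5,8)}; {(0,0), (0,3), (0,6), (1,2), (1,5), (1,8), (2,1), (2,4), (2,7), (3,0), (3,3), (3,6), (4,2), (4,5), (4,8), (5,1), (5,4), (5,7)}.
So G has 4 subgroups of order 18.

4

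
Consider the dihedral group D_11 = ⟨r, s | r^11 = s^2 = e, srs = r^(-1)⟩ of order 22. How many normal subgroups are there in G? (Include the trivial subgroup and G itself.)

G has 14 subgroups. Checking conjugation-invariance by order — order 1: 1/1 normal; order 2: 0/11 normal; order 11: 1/1 normal; order 22: 1/1 normal.
Total normal subgroups: 3.

3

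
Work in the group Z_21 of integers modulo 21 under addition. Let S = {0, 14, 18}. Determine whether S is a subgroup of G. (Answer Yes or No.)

No

18 ∈ S but its inverse 3 ∉ S, so S is not a subgroup.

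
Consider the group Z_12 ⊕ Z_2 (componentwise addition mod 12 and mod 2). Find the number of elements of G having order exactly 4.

4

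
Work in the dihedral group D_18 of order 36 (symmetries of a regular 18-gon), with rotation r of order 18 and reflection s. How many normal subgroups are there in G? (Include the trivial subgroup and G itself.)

9

G has 45 subgroups. Checking conjugation-invariance by order — order 1: 1/1 normal; order 2: 1/19 normal; order 3: 1/1 normal; order 4: 0/9 normal; order 6: 1/7 normal; order 9: 1/1 normal; order 12: 0/3 normal; order 18: 3/3 normal; order 36: 1/1 normal.
Total normal subgroups: 9.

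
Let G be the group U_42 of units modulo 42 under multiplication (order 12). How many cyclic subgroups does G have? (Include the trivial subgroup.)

8

Group the elements of G by the cyclic subgroup they generate; each cyclic subgroup of order d accounts for φ(d) elements.
Cyclic subgroups by order — order 1: 1; order 2: 3; order 3: 1; order 6: 3.
Total: 8.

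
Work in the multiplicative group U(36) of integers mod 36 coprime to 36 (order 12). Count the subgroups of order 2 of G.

3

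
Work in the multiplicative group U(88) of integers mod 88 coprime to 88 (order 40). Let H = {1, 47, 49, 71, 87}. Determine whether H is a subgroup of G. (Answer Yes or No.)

49 ∈ H but its inverse 9 ∉ H, so H is not a subgroup.

No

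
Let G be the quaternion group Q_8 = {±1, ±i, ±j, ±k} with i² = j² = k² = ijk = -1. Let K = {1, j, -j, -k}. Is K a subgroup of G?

No

-k ∈ K but its inverse k ∉ K, so K is not a subgroup.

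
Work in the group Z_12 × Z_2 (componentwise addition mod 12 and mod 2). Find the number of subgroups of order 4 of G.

|G| = 24 and 4 | 24, so subgroups of order 4 are possible by Lagrange.
The subgroups of order 4 are: {(0,0), (0,1), (6,0), (6,1)}; {(0,0), (3,0), (6,0), (9,0)}; {(0,0), (3,1), (6,0), (9,1)}.
So G has 3 subgroups of order 4.

3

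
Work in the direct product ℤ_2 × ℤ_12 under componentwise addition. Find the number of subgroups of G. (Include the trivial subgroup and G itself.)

|G| = 24, so by Lagrange every subgroup order divides 24. Divisors: 1, 2, 3, 4, 6, 8, 12, 24.
Subgroups by order — order 1: 1; order 2: 3; order 3: 1; order 4: 3; order 6: 3; order 8: 1; order 12: 3; order 24: 1.
Total: 1 + 3 + 1 + 3 + 3 + 1 + 3 + 1 = 16.

16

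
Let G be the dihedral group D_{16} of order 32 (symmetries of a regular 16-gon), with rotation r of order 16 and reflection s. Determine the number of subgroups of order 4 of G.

|G| = 32 and 4 | 32, so subgroups of order 4 are possible by Lagrange.
The subgroups of order 4 are: {e, r^8, r^2s, r^10s}; {e, r^8, r^3s, r^11s}; {e, r^4, r^8, r^12}; {e, r^8, r^4s, r^12s}; … (9 in all).
So G has 9 subgroups of order 4.

9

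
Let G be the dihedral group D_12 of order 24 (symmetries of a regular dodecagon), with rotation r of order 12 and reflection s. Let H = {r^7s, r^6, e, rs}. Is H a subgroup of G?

|H| = 4 divides |G| = 24, consistent with Lagrange.
H contains the identity, every element's inverse is in H, and H is closed under ·: it is a subgroup.

Yes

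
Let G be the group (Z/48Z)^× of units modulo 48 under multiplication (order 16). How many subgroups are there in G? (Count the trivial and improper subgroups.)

|G| = 16, so by Lagrange every subgroup order divides 16. Divisors: 1, 2, 4, 8, 16.
Subgroups by order — order 1: 1; order 2: 7; order 4: 11; order 8: 7; order 16: 1.
Total: 1 + 7 + 11 + 7 + 1 = 27.

27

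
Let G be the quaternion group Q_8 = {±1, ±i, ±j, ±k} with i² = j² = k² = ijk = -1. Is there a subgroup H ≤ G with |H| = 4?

4 | 8. A subgroup of order 4 is {1, -1, i, -i}.

Yes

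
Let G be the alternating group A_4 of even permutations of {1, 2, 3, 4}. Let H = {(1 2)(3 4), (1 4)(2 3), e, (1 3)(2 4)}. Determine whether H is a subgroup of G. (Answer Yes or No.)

|H| = 4 divides |G| = 12, consistent with Lagrange.
H contains the identity, every element's inverse is in H, and H is closed under ∘: it is a subgroup.

Yes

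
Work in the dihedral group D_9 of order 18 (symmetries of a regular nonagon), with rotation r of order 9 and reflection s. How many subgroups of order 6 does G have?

|G| = 18 and 6 | 18, so subgroups of order 6 are possible by Lagrange.
The subgroups of order 6 are: {e, r^3, r^6, r^2s, r^5s, r^8s}; {e, r^3, r^6, s, r^3s, r^6s}; {e, r^3, r^6, rs, r^4s, r^7s}.
So G has 3 subgroups of order 6.

3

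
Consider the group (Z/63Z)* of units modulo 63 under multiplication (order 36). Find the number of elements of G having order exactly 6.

24

Enumerating element orders in G gives 24 elements of order 6.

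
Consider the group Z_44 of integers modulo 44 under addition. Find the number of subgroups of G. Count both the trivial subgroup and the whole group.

Subgroups of the cyclic group Z_44 correspond bijectively to divisors of 44.
Divisors of 44: 1, 2, 4, 11, 22, 44.
So Z_44 has 6 subgroups.

6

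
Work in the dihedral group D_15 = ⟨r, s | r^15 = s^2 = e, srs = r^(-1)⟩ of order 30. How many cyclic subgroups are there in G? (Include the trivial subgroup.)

A cyclic subgroup of order d is generated by each of its φ(d) elements of order d, so the cyclic subgroups of order d number (#elements of order d)/φ(d).
Cyclic subgroups by order — order 1: 1; order 2: 15; order 3: 1; order 5: 1; order 15: 1.
Total: 19.

19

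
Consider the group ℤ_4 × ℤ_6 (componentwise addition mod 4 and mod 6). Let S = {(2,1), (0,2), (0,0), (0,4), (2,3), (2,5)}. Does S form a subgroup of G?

Yes

|S| = 6 divides |G| = 24, consistent with Lagrange.
S contains the identity, every element's inverse is in S, and S is closed under +: it is a subgroup.
In fact S = ⟨(2,1)⟩.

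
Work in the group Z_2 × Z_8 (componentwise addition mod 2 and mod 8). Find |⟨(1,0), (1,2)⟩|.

8

|⟨(1,0)⟩| = 2 and |⟨(1,2)⟩| = 4, so |H| is a multiple of lcm(2, 4) = 4 and divides |G| = 16.
Closing under the operation: H = {(0,0), (0,2), (0,4), (0,6), (1,0), (1,2), (1,4), (1,6)}, so |H| = 8.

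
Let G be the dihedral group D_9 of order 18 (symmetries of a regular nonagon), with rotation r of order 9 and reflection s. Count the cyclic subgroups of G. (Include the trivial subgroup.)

A cyclic subgroup of order d is generated by each of its φ(d) elements of order d, so the cyclic subgroups of order d number (#elements of order d)/φ(d).
Cyclic subgroups by order — order 1: 1; order 2: 9; order 3: 1; order 9: 1.
Total: 12.

12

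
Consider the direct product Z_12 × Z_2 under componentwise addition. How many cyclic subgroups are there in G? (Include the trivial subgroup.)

A cyclic subgroup of order d is generated by each of its φ(d) elements of order d, so the cyclic subgroups of order d number (#elements of order d)/φ(d).
Cyclic subgroups by order — order 1: 1; order 2: 3; order 3: 1; order 4: 2; order 6: 3; order 12: 2.
Total: 12.

12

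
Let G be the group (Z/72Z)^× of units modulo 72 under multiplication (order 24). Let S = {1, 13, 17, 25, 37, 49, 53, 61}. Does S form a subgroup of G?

No

Closure fails: 13 · 17 = 5 ∉ S. So S is not a subgroup.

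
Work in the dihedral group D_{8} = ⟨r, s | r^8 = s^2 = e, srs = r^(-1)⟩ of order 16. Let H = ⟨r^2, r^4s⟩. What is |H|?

|⟨r^2⟩| = 4 and |⟨r^4s⟩| = 2, so |H| is a multiple of lcm(4, 2) = 4 and divides |G| = 16.
Closing under the operation: H = {e, r^2, r^4, r^6, s, r^2s, r^4s, r^6s}, so |H| = 8.

8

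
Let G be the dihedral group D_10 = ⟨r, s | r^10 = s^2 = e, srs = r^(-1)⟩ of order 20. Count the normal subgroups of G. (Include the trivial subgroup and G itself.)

7

G has 22 subgroups. Checking conjugation-invariance by order — order 1: 1/1 normal; order 2: 1/11 normal; order 4: 0/5 normal; order 5: 1/1 normal; order 10: 3/3 normal; order 20: 1/1 normal.
Total normal subgroups: 7.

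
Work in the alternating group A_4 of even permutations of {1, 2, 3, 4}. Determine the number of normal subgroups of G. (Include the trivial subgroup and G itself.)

G has 10 subgroups. Checking conjugation-invariance by order — order 1: 1/1 normal; order 2: 0/3 normal; order 3: 0/4 normal; order 4: 1/1 normal; order 12: 1/1 normal.
Total normal subgroups: 3.

3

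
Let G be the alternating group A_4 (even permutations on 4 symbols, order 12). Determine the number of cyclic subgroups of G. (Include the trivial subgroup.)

8

A cyclic subgroup of order d is generated by each of its φ(d) elements of order d, so the cyclic subgroups of order d number (#elements of order d)/φ(d).
Cyclic subgroups by order — order 1: 1; order 2: 3; order 3: 4.
Total: 8.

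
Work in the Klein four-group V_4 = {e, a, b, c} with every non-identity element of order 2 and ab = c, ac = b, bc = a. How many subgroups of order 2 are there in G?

3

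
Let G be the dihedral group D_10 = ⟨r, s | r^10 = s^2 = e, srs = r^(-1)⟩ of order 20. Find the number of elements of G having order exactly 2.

11

Enumerating element orders in G gives 11 elements of order 2.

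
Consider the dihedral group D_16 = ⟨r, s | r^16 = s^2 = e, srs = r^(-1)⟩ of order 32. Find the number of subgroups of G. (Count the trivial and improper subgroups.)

|G| = 32, so by Lagrange every subgroup order divides 32. Divisors: 1, 2, 4, 8, 16, 32.
Subgroups by order — order 1: 1; order 2: 17; order 4: 9; order 8: 5; order 16: 3; order 32: 1.
Total: 1 + 17 + 9 + 5 + 3 + 1 = 36.

36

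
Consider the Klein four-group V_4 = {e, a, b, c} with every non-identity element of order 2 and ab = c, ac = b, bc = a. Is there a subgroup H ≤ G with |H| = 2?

2 | 4. A subgroup of order 2 is {e, a}.

Yes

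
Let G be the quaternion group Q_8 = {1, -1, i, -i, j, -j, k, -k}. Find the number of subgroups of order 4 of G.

3

|G| = 8 and 4 | 8, so subgroups of order 4 are possible by Lagrange.
The subgroups of order 4 are: {1, -1, i, -i}; {1, -1, j, -j}; {1, -1, k, -k}.
So G has 3 subgroups of order 4.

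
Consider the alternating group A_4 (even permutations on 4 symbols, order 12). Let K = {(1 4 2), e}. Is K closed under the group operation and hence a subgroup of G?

No

(1 4 2) ∈ K but its inverse (1 2 4) ∉ K, so K is not a subgroup.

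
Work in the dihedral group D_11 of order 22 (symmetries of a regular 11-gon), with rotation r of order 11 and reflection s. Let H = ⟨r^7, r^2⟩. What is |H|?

11

|⟨r^7⟩| = 11 and |⟨r^2⟩| = 11, so |H| is a multiple of lcm(11, 11) = 11 and divides |G| = 22.
Closing under the operation: H = {e, r, r^2, r^3, r^4, r^5, r^6, r^7, r^8, r^9, r^10}, so |H| = 11.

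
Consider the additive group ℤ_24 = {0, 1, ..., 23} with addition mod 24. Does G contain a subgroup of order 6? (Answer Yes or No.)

Yes

6 | 24. A subgroup of order 6 is {0, 4, 8, 12, 16, 20}.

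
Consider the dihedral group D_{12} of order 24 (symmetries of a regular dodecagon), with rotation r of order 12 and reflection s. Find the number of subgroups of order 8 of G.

3

|G| = 24 and 8 | 24, so subgroups of order 8 are possible by Lagrange.
The subgroups of order 8 are: {e, r^3, r^6, r^9, rs, r^4s, r^7s, r^10s}; {e, r^3, r^6, r^9, r^2s, r^5s, r^8s, r^11s}; {e, r^3, r^6, r^9, s, r^3s, r^6s, r^9s}.
So G has 3 subgroups of order 8.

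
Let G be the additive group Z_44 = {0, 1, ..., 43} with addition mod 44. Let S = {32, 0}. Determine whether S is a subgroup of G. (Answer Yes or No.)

No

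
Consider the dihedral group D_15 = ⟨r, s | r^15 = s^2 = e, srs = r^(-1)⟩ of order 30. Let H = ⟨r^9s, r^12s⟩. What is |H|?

10

|⟨r^9s⟩| = 2 and |⟨r^12s⟩| = 2, so |H| is a multiple of lcm(2, 2) = 2 and divides |G| = 30.
Closing under the operation: H = {e, r^3, r^6, r^9, r^12, s, r^3s, r^6s, r^9s, r^12s}, so |H| = 10.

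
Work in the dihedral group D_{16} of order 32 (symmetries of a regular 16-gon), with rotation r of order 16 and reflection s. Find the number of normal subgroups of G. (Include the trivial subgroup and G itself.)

G has 36 subgroups. Checking conjugation-invariance by order — order 1: 1/1 normal; order 2: 1/17 normal; order 4: 1/9 normal; order 8: 1/5 normal; order 16: 3/3 normal; order 32: 1/1 normal.
Total normal subgroups: 8.

8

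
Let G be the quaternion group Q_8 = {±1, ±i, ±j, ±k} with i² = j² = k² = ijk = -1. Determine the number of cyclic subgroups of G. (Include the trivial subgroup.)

5

A cyclic subgroup of order d is generated by each of its φ(d) elements of order d, so the cyclic subgroups of order d number (#elements of order d)/φ(d).
Cyclic subgroups by order — order 1: 1; order 2: 1; order 4: 3.
Total: 5.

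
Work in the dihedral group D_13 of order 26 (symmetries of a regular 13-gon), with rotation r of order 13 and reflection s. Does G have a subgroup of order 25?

25 does not divide |G| = 26, so by Lagrange no subgroup of order 25 exists.

No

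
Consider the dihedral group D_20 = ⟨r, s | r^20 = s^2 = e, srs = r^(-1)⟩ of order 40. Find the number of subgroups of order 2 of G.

21

|G| = 40 and 2 | 40, so subgroups of order 2 are possible by Lagrange.
The subgroups of order 2 are: {e, r^10}; {e, r^10s}; {e, r^11s}; {e, r^12s}; … (21 in all).
So G has 21 subgroups of order 2.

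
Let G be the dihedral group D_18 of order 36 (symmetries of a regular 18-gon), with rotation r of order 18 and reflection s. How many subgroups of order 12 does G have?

3

|G| = 36 and 12 | 36, so subgroups of order 12 are possible by Lagrange.
The subgroups of order 12 are: {e, r^3, r^6, r^9, r^12, r^15, rs, r^4s, r^7s, r^10s, r^13s, r^16s}; {e, r^3, r^6, r^9, r^12, r^15, r^2s, r^5s, r^8s, r^11s, r^14s, r^17s}; {e, r^3, r^6, r^9, r^12, r^15, s, r^3s, r^6s, r^9s, r^12s, r^15s}.
So G has 3 subgroups of order 12.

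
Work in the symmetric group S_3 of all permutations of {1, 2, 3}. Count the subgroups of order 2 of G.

3

|G| = 6 and 2 | 6, so subgroups of order 2 are possible by Lagrange.
The subgroups of order 2 are: {e, (1 2)}; {e, (1 3)}; {e, (2 3)}.
So G has 3 subgroups of order 2.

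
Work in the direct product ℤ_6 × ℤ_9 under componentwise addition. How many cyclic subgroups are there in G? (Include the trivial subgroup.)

Each element a generates a cyclic subgroup ⟨a⟩; distinct elements may generate the same one (a cyclic group of order d has φ(d) generators).
Cyclic subgroups by order — order 1: 1; order 2: 1; order 3: 4; order 6: 4; order 9: 3; order 18: 3.
Total: 16.

16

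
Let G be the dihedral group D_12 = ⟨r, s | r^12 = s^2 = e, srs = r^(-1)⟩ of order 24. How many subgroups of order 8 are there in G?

3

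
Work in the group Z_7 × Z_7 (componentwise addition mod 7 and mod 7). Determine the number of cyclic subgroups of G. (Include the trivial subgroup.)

9

Each element a generates a cyclic subgroup ⟨a⟩; distinct elements may generate the same one (a cyclic group of order d has φ(d) generators).
Cyclic subgroups by order — order 1: 1; order 7: 8.
Total: 9.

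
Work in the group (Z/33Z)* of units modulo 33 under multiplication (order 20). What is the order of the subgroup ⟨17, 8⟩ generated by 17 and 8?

|⟨17⟩| = 10 and |⟨8⟩| = 10, so |H| is a multiple of lcm(10, 10) = 10 and divides |G| = 20.
Closing under the operation: H = {1, 2, 4, 8, 16, 17, 25, 29, 31, 32}, so |H| = 10.

10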